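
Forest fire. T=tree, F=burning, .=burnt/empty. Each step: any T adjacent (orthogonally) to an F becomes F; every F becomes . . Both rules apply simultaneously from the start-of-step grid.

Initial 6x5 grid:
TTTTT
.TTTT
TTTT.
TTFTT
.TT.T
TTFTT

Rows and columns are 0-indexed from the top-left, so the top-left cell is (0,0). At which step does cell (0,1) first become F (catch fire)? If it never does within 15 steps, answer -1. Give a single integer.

Step 1: cell (0,1)='T' (+6 fires, +2 burnt)
Step 2: cell (0,1)='T' (+8 fires, +6 burnt)
Step 3: cell (0,1)='T' (+5 fires, +8 burnt)
Step 4: cell (0,1)='F' (+3 fires, +5 burnt)
  -> target ignites at step 4
Step 5: cell (0,1)='.' (+2 fires, +3 burnt)
Step 6: cell (0,1)='.' (+0 fires, +2 burnt)
  fire out at step 6

4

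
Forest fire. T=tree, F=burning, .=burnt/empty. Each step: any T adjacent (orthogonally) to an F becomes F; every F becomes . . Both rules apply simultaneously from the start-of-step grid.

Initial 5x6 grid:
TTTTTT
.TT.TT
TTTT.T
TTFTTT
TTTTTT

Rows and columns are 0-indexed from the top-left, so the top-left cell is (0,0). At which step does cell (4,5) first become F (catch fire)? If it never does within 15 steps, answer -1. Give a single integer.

Step 1: cell (4,5)='T' (+4 fires, +1 burnt)
Step 2: cell (4,5)='T' (+7 fires, +4 burnt)
Step 3: cell (4,5)='T' (+6 fires, +7 burnt)
Step 4: cell (4,5)='F' (+4 fires, +6 burnt)
  -> target ignites at step 4
Step 5: cell (4,5)='.' (+3 fires, +4 burnt)
Step 6: cell (4,5)='.' (+2 fires, +3 burnt)
Step 7: cell (4,5)='.' (+0 fires, +2 burnt)
  fire out at step 7

4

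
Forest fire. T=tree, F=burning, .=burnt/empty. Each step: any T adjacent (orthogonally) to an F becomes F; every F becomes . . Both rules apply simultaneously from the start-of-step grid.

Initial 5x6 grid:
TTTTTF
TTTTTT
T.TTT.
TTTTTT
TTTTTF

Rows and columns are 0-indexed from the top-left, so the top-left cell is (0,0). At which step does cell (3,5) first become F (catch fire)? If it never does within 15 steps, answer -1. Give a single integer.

Step 1: cell (3,5)='F' (+4 fires, +2 burnt)
  -> target ignites at step 1
Step 2: cell (3,5)='.' (+4 fires, +4 burnt)
Step 3: cell (3,5)='.' (+5 fires, +4 burnt)
Step 4: cell (3,5)='.' (+5 fires, +5 burnt)
Step 5: cell (3,5)='.' (+5 fires, +5 burnt)
Step 6: cell (3,5)='.' (+2 fires, +5 burnt)
Step 7: cell (3,5)='.' (+1 fires, +2 burnt)
Step 8: cell (3,5)='.' (+0 fires, +1 burnt)
  fire out at step 8

1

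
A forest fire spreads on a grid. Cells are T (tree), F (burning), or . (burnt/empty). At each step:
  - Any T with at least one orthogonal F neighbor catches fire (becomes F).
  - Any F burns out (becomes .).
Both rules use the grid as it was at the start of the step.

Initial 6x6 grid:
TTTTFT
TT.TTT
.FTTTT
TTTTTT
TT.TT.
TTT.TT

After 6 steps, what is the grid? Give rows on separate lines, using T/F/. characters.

Step 1: 6 trees catch fire, 2 burn out
  TTTF.F
  TF.TFT
  ..FTTT
  TFTTTT
  TT.TT.
  TTT.TT
Step 2: 10 trees catch fire, 6 burn out
  TFF...
  F..F.F
  ...FFT
  F.FTTT
  TF.TT.
  TTT.TT
Step 3: 6 trees catch fire, 10 burn out
  F.....
  ......
  .....F
  ...FFT
  F..TT.
  TFT.TT
Step 4: 5 trees catch fire, 6 burn out
  ......
  ......
  ......
  .....F
  ...FF.
  F.F.TT
Step 5: 1 trees catch fire, 5 burn out
  ......
  ......
  ......
  ......
  ......
  ....FT
Step 6: 1 trees catch fire, 1 burn out
  ......
  ......
  ......
  ......
  ......
  .....F

......
......
......
......
......
.....F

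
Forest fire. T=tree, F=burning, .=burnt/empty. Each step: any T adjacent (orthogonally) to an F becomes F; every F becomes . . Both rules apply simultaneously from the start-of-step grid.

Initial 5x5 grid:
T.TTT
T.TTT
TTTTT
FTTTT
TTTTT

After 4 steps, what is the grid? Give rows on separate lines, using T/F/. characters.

Step 1: 3 trees catch fire, 1 burn out
  T.TTT
  T.TTT
  FTTTT
  .FTTT
  FTTTT
Step 2: 4 trees catch fire, 3 burn out
  T.TTT
  F.TTT
  .FTTT
  ..FTT
  .FTTT
Step 3: 4 trees catch fire, 4 burn out
  F.TTT
  ..TTT
  ..FTT
  ...FT
  ..FTT
Step 4: 4 trees catch fire, 4 burn out
  ..TTT
  ..FTT
  ...FT
  ....F
  ...FT

..TTT
..FTT
...FT
....F
...FT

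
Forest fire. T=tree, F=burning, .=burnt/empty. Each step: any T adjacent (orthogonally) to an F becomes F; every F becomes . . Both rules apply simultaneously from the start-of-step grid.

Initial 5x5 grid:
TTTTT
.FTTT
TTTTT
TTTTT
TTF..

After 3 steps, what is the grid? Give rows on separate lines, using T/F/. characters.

Step 1: 5 trees catch fire, 2 burn out
  TFTTT
  ..FTT
  TFTTT
  TTFTT
  TF...
Step 2: 8 trees catch fire, 5 burn out
  F.FTT
  ...FT
  F.FTT
  TF.FT
  F....
Step 3: 5 trees catch fire, 8 burn out
  ...FT
  ....F
  ...FT
  F...F
  .....

...FT
....F
...FT
F...F
.....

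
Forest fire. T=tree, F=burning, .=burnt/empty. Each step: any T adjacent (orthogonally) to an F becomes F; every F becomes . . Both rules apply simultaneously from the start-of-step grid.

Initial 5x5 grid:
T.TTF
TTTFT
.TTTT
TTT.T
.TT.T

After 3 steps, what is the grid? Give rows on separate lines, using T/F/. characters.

Step 1: 4 trees catch fire, 2 burn out
  T.TF.
  TTF.F
  .TTFT
  TTT.T
  .TT.T
Step 2: 4 trees catch fire, 4 burn out
  T.F..
  TF...
  .TF.F
  TTT.T
  .TT.T
Step 3: 4 trees catch fire, 4 burn out
  T....
  F....
  .F...
  TTF.F
  .TT.T

T....
F....
.F...
TTF.F
.TT.T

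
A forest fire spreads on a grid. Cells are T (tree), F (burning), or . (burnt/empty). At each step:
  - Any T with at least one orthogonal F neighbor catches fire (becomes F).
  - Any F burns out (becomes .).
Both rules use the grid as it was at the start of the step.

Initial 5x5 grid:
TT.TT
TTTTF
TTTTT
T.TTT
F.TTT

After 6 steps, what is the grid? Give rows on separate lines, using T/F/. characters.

Step 1: 4 trees catch fire, 2 burn out
  TT.TF
  TTTF.
  TTTTF
  F.TTT
  ..TTT
Step 2: 5 trees catch fire, 4 burn out
  TT.F.
  TTF..
  FTTF.
  ..TTF
  ..TTT
Step 3: 6 trees catch fire, 5 burn out
  TT...
  FF...
  .FF..
  ..TF.
  ..TTF
Step 4: 4 trees catch fire, 6 burn out
  FF...
  .....
  .....
  ..F..
  ..TF.
Step 5: 1 trees catch fire, 4 burn out
  .....
  .....
  .....
  .....
  ..F..
Step 6: 0 trees catch fire, 1 burn out
  .....
  .....
  .....
  .....
  .....

.....
.....
.....
.....
.....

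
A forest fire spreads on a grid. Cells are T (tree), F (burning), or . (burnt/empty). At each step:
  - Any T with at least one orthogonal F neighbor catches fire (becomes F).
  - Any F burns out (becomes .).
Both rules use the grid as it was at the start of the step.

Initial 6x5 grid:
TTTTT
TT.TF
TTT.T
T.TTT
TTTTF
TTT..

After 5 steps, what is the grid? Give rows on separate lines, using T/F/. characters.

Step 1: 5 trees catch fire, 2 burn out
  TTTTF
  TT.F.
  TTT.F
  T.TTF
  TTTF.
  TTT..
Step 2: 3 trees catch fire, 5 burn out
  TTTF.
  TT...
  TTT..
  T.TF.
  TTF..
  TTT..
Step 3: 4 trees catch fire, 3 burn out
  TTF..
  TT...
  TTT..
  T.F..
  TF...
  TTF..
Step 4: 4 trees catch fire, 4 burn out
  TF...
  TT...
  TTF..
  T....
  F....
  TF...
Step 5: 5 trees catch fire, 4 burn out
  F....
  TF...
  TF...
  F....
  .....
  F....

F....
TF...
TF...
F....
.....
F....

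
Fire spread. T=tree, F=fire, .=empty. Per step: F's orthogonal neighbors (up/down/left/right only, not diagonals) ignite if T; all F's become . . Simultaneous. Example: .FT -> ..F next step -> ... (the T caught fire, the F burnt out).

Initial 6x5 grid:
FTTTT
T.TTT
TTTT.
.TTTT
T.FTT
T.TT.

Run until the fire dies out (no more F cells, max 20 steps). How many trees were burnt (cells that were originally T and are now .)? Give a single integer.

Answer: 20

Derivation:
Step 1: +5 fires, +2 burnt (F count now 5)
Step 2: +7 fires, +5 burnt (F count now 7)
Step 3: +5 fires, +7 burnt (F count now 5)
Step 4: +2 fires, +5 burnt (F count now 2)
Step 5: +1 fires, +2 burnt (F count now 1)
Step 6: +0 fires, +1 burnt (F count now 0)
Fire out after step 6
Initially T: 22, now '.': 28
Total burnt (originally-T cells now '.'): 20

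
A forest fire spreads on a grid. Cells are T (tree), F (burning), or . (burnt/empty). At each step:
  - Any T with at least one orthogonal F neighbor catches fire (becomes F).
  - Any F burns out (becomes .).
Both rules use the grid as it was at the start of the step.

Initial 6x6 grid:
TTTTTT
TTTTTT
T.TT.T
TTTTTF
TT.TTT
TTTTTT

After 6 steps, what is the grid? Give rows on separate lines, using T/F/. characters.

Step 1: 3 trees catch fire, 1 burn out
  TTTTTT
  TTTTTT
  T.TT.F
  TTTTF.
  TT.TTF
  TTTTTT
Step 2: 4 trees catch fire, 3 burn out
  TTTTTT
  TTTTTF
  T.TT..
  TTTF..
  TT.TF.
  TTTTTF
Step 3: 6 trees catch fire, 4 burn out
  TTTTTF
  TTTTF.
  T.TF..
  TTF...
  TT.F..
  TTTTF.
Step 4: 5 trees catch fire, 6 burn out
  TTTTF.
  TTTF..
  T.F...
  TF....
  TT....
  TTTF..
Step 5: 5 trees catch fire, 5 burn out
  TTTF..
  TTF...
  T.....
  F.....
  TF....
  TTF...
Step 6: 5 trees catch fire, 5 burn out
  TTF...
  TF....
  F.....
  ......
  F.....
  TF....

TTF...
TF....
F.....
......
F.....
TF....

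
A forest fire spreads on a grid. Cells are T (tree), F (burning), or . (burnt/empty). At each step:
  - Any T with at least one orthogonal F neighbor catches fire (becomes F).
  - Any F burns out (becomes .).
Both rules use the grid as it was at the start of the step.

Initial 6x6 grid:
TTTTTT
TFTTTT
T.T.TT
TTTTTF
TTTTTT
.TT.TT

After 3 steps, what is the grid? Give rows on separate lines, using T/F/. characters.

Step 1: 6 trees catch fire, 2 burn out
  TFTTTT
  F.FTTT
  T.T.TF
  TTTTF.
  TTTTTF
  .TT.TT
Step 2: 10 trees catch fire, 6 burn out
  F.FTTT
  ...FTF
  F.F.F.
  TTTF..
  TTTTF.
  .TT.TF
Step 3: 7 trees catch fire, 10 burn out
  ...FTF
  ....F.
  ......
  FTF...
  TTTF..
  .TT.F.

...FTF
....F.
......
FTF...
TTTF..
.TT.F.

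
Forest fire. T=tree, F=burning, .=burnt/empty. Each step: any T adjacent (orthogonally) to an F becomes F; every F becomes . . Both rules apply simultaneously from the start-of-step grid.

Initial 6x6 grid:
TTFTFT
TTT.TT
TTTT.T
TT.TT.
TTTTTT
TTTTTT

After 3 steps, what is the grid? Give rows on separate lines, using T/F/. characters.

Step 1: 5 trees catch fire, 2 burn out
  TF.F.F
  TTF.FT
  TTTT.T
  TT.TT.
  TTTTTT
  TTTTTT
Step 2: 4 trees catch fire, 5 burn out
  F.....
  TF...F
  TTFT.T
  TT.TT.
  TTTTTT
  TTTTTT
Step 3: 4 trees catch fire, 4 burn out
  ......
  F.....
  TF.F.F
  TT.TT.
  TTTTTT
  TTTTTT

......
F.....
TF.F.F
TT.TT.
TTTTTT
TTTTTT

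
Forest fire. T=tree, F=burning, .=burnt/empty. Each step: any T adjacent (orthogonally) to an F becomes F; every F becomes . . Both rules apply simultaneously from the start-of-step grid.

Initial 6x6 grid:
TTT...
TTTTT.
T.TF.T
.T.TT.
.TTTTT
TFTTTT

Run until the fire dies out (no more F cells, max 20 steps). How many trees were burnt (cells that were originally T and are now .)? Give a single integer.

Answer: 23

Derivation:
Step 1: +6 fires, +2 burnt (F count now 6)
Step 2: +7 fires, +6 burnt (F count now 7)
Step 3: +4 fires, +7 burnt (F count now 4)
Step 4: +4 fires, +4 burnt (F count now 4)
Step 5: +2 fires, +4 burnt (F count now 2)
Step 6: +0 fires, +2 burnt (F count now 0)
Fire out after step 6
Initially T: 24, now '.': 35
Total burnt (originally-T cells now '.'): 23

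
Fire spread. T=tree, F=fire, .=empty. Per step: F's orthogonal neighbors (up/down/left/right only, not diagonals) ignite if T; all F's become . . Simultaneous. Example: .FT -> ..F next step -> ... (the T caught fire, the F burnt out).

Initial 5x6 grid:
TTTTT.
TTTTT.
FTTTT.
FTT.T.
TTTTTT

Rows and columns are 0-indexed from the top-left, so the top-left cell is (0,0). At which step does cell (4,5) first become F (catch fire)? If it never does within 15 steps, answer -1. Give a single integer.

Step 1: cell (4,5)='T' (+4 fires, +2 burnt)
Step 2: cell (4,5)='T' (+5 fires, +4 burnt)
Step 3: cell (4,5)='T' (+4 fires, +5 burnt)
Step 4: cell (4,5)='T' (+4 fires, +4 burnt)
Step 5: cell (4,5)='T' (+4 fires, +4 burnt)
Step 6: cell (4,5)='F' (+2 fires, +4 burnt)
  -> target ignites at step 6
Step 7: cell (4,5)='.' (+0 fires, +2 burnt)
  fire out at step 7

6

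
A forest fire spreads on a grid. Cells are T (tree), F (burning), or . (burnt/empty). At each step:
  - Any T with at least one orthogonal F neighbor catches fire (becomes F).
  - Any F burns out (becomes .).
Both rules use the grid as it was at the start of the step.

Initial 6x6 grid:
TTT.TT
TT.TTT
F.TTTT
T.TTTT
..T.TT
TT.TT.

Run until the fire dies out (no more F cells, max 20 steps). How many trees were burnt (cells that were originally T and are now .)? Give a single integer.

Answer: 6

Derivation:
Step 1: +2 fires, +1 burnt (F count now 2)
Step 2: +2 fires, +2 burnt (F count now 2)
Step 3: +1 fires, +2 burnt (F count now 1)
Step 4: +1 fires, +1 burnt (F count now 1)
Step 5: +0 fires, +1 burnt (F count now 0)
Fire out after step 5
Initially T: 26, now '.': 16
Total burnt (originally-T cells now '.'): 6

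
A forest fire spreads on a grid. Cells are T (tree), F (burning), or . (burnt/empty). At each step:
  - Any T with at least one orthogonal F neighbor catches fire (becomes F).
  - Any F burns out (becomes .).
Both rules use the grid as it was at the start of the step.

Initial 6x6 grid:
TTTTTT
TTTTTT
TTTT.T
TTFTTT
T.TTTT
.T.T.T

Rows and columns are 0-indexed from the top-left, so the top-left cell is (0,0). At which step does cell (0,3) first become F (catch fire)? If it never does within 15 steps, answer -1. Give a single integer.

Step 1: cell (0,3)='T' (+4 fires, +1 burnt)
Step 2: cell (0,3)='T' (+6 fires, +4 burnt)
Step 3: cell (0,3)='T' (+8 fires, +6 burnt)
Step 4: cell (0,3)='F' (+6 fires, +8 burnt)
  -> target ignites at step 4
Step 5: cell (0,3)='.' (+4 fires, +6 burnt)
Step 6: cell (0,3)='.' (+1 fires, +4 burnt)
Step 7: cell (0,3)='.' (+0 fires, +1 burnt)
  fire out at step 7

4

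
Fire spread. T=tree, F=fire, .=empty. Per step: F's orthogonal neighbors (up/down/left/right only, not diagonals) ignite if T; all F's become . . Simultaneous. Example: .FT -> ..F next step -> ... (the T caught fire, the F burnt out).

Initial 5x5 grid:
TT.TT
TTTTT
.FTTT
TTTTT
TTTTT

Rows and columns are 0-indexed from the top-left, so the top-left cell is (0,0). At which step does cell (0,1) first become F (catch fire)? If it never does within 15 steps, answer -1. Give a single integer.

Step 1: cell (0,1)='T' (+3 fires, +1 burnt)
Step 2: cell (0,1)='F' (+7 fires, +3 burnt)
  -> target ignites at step 2
Step 3: cell (0,1)='.' (+6 fires, +7 burnt)
Step 4: cell (0,1)='.' (+4 fires, +6 burnt)
Step 5: cell (0,1)='.' (+2 fires, +4 burnt)
Step 6: cell (0,1)='.' (+0 fires, +2 burnt)
  fire out at step 6

2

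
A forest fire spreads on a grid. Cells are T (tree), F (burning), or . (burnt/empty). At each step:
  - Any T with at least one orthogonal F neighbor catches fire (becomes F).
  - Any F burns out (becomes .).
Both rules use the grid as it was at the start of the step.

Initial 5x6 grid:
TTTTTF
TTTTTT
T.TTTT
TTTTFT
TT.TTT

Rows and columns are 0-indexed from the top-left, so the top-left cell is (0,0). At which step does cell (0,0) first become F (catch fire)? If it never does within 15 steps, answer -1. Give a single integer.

Step 1: cell (0,0)='T' (+6 fires, +2 burnt)
Step 2: cell (0,0)='T' (+7 fires, +6 burnt)
Step 3: cell (0,0)='T' (+4 fires, +7 burnt)
Step 4: cell (0,0)='T' (+4 fires, +4 burnt)
Step 5: cell (0,0)='F' (+4 fires, +4 burnt)
  -> target ignites at step 5
Step 6: cell (0,0)='.' (+1 fires, +4 burnt)
Step 7: cell (0,0)='.' (+0 fires, +1 burnt)
  fire out at step 7

5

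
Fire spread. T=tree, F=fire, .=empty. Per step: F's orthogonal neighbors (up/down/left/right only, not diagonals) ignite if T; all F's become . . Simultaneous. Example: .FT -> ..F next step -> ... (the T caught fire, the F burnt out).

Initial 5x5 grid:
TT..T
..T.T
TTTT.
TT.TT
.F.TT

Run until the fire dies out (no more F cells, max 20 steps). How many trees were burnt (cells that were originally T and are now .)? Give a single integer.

Answer: 11

Derivation:
Step 1: +1 fires, +1 burnt (F count now 1)
Step 2: +2 fires, +1 burnt (F count now 2)
Step 3: +2 fires, +2 burnt (F count now 2)
Step 4: +2 fires, +2 burnt (F count now 2)
Step 5: +1 fires, +2 burnt (F count now 1)
Step 6: +2 fires, +1 burnt (F count now 2)
Step 7: +1 fires, +2 burnt (F count now 1)
Step 8: +0 fires, +1 burnt (F count now 0)
Fire out after step 8
Initially T: 15, now '.': 21
Total burnt (originally-T cells now '.'): 11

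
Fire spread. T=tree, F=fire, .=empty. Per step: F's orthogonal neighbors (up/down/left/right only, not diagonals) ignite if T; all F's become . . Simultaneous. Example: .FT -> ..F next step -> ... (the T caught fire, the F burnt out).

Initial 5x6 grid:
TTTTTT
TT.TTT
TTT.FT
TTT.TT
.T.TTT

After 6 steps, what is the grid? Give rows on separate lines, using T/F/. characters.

Step 1: 3 trees catch fire, 1 burn out
  TTTTTT
  TT.TFT
  TTT..F
  TTT.FT
  .T.TTT
Step 2: 5 trees catch fire, 3 burn out
  TTTTFT
  TT.F.F
  TTT...
  TTT..F
  .T.TFT
Step 3: 4 trees catch fire, 5 burn out
  TTTF.F
  TT....
  TTT...
  TTT...
  .T.F.F
Step 4: 1 trees catch fire, 4 burn out
  TTF...
  TT....
  TTT...
  TTT...
  .T....
Step 5: 1 trees catch fire, 1 burn out
  TF....
  TT....
  TTT...
  TTT...
  .T....
Step 6: 2 trees catch fire, 1 burn out
  F.....
  TF....
  TTT...
  TTT...
  .T....

F.....
TF....
TTT...
TTT...
.T....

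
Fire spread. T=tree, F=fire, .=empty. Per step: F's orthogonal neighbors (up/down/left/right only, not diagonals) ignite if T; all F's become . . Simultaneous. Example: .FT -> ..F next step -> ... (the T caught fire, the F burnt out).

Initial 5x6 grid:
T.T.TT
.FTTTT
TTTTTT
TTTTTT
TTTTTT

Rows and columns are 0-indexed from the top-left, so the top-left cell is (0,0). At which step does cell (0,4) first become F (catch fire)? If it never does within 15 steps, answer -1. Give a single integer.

Step 1: cell (0,4)='T' (+2 fires, +1 burnt)
Step 2: cell (0,4)='T' (+5 fires, +2 burnt)
Step 3: cell (0,4)='T' (+5 fires, +5 burnt)
Step 4: cell (0,4)='F' (+6 fires, +5 burnt)
  -> target ignites at step 4
Step 5: cell (0,4)='.' (+4 fires, +6 burnt)
Step 6: cell (0,4)='.' (+2 fires, +4 burnt)
Step 7: cell (0,4)='.' (+1 fires, +2 burnt)
Step 8: cell (0,4)='.' (+0 fires, +1 burnt)
  fire out at step 8

4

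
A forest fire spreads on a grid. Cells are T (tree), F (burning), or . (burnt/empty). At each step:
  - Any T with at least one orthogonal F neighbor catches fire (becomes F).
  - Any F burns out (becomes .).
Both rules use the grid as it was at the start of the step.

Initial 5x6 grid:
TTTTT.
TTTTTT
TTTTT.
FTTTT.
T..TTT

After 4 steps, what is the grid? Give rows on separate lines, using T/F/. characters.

Step 1: 3 trees catch fire, 1 burn out
  TTTTT.
  TTTTTT
  FTTTT.
  .FTTT.
  F..TTT
Step 2: 3 trees catch fire, 3 burn out
  TTTTT.
  FTTTTT
  .FTTT.
  ..FTT.
  ...TTT
Step 3: 4 trees catch fire, 3 burn out
  FTTTT.
  .FTTTT
  ..FTT.
  ...FT.
  ...TTT
Step 4: 5 trees catch fire, 4 burn out
  .FTTT.
  ..FTTT
  ...FT.
  ....F.
  ...FTT

.FTTT.
..FTTT
...FT.
....F.
...FTT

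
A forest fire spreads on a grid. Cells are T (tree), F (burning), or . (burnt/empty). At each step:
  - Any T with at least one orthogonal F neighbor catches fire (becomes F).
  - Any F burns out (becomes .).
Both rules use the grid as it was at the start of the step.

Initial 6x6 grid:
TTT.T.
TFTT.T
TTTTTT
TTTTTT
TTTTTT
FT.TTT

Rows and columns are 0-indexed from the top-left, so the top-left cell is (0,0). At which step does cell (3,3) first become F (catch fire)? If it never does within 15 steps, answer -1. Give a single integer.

Step 1: cell (3,3)='T' (+6 fires, +2 burnt)
Step 2: cell (3,3)='T' (+8 fires, +6 burnt)
Step 3: cell (3,3)='T' (+3 fires, +8 burnt)
Step 4: cell (3,3)='F' (+3 fires, +3 burnt)
  -> target ignites at step 4
Step 5: cell (3,3)='.' (+4 fires, +3 burnt)
Step 6: cell (3,3)='.' (+4 fires, +4 burnt)
Step 7: cell (3,3)='.' (+1 fires, +4 burnt)
Step 8: cell (3,3)='.' (+0 fires, +1 burnt)
  fire out at step 8

4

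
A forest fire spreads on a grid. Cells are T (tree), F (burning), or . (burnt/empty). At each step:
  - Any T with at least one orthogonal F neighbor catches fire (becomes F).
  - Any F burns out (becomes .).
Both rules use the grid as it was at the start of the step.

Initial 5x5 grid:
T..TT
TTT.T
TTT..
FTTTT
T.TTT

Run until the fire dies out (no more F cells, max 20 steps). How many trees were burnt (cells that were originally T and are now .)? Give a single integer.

Step 1: +3 fires, +1 burnt (F count now 3)
Step 2: +3 fires, +3 burnt (F count now 3)
Step 3: +5 fires, +3 burnt (F count now 5)
Step 4: +3 fires, +5 burnt (F count now 3)
Step 5: +1 fires, +3 burnt (F count now 1)
Step 6: +0 fires, +1 burnt (F count now 0)
Fire out after step 6
Initially T: 18, now '.': 22
Total burnt (originally-T cells now '.'): 15

Answer: 15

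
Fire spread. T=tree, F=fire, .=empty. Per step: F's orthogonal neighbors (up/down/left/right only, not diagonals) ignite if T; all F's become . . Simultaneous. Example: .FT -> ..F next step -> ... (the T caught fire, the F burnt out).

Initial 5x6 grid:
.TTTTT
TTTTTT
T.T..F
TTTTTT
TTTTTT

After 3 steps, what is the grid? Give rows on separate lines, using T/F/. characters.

Step 1: 2 trees catch fire, 1 burn out
  .TTTTT
  TTTTTF
  T.T...
  TTTTTF
  TTTTTT
Step 2: 4 trees catch fire, 2 burn out
  .TTTTF
  TTTTF.
  T.T...
  TTTTF.
  TTTTTF
Step 3: 4 trees catch fire, 4 burn out
  .TTTF.
  TTTF..
  T.T...
  TTTF..
  TTTTF.

.TTTF.
TTTF..
T.T...
TTTF..
TTTTF.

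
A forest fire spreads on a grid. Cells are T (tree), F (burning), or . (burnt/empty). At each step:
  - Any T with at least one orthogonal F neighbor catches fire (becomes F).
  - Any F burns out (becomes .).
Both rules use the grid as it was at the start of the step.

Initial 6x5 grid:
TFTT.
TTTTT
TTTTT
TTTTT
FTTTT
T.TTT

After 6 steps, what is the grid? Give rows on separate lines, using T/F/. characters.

Step 1: 6 trees catch fire, 2 burn out
  F.FT.
  TFTTT
  TTTTT
  FTTTT
  .FTTT
  F.TTT
Step 2: 7 trees catch fire, 6 burn out
  ...F.
  F.FTT
  FFTTT
  .FTTT
  ..FTT
  ..TTT
Step 3: 5 trees catch fire, 7 burn out
  .....
  ...FT
  ..FTT
  ..FTT
  ...FT
  ..FTT
Step 4: 5 trees catch fire, 5 burn out
  .....
  ....F
  ...FT
  ...FT
  ....F
  ...FT
Step 5: 3 trees catch fire, 5 burn out
  .....
  .....
  ....F
  ....F
  .....
  ....F
Step 6: 0 trees catch fire, 3 burn out
  .....
  .....
  .....
  .....
  .....
  .....

.....
.....
.....
.....
.....
.....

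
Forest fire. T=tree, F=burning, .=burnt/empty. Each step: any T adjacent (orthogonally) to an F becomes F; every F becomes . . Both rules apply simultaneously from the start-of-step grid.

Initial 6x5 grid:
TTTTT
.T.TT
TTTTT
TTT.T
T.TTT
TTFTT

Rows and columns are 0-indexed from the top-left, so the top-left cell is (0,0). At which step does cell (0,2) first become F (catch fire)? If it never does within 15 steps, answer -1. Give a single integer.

Step 1: cell (0,2)='T' (+3 fires, +1 burnt)
Step 2: cell (0,2)='T' (+4 fires, +3 burnt)
Step 3: cell (0,2)='T' (+4 fires, +4 burnt)
Step 4: cell (0,2)='T' (+4 fires, +4 burnt)
Step 5: cell (0,2)='T' (+4 fires, +4 burnt)
Step 6: cell (0,2)='T' (+3 fires, +4 burnt)
Step 7: cell (0,2)='F' (+3 fires, +3 burnt)
  -> target ignites at step 7
Step 8: cell (0,2)='.' (+0 fires, +3 burnt)
  fire out at step 8

7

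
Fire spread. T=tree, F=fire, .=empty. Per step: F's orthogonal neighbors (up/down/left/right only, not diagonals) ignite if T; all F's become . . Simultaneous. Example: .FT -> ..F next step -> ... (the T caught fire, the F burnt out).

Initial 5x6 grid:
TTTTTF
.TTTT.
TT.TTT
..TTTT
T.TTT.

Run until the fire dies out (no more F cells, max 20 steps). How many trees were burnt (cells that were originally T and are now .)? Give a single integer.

Step 1: +1 fires, +1 burnt (F count now 1)
Step 2: +2 fires, +1 burnt (F count now 2)
Step 3: +3 fires, +2 burnt (F count now 3)
Step 4: +5 fires, +3 burnt (F count now 5)
Step 5: +5 fires, +5 burnt (F count now 5)
Step 6: +3 fires, +5 burnt (F count now 3)
Step 7: +2 fires, +3 burnt (F count now 2)
Step 8: +0 fires, +2 burnt (F count now 0)
Fire out after step 8
Initially T: 22, now '.': 29
Total burnt (originally-T cells now '.'): 21

Answer: 21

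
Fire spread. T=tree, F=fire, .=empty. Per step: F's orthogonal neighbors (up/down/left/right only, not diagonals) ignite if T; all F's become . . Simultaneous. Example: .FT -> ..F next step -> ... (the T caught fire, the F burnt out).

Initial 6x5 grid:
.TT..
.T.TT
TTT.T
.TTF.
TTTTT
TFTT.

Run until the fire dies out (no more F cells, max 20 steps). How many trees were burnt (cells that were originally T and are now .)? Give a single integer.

Answer: 16

Derivation:
Step 1: +5 fires, +2 burnt (F count now 5)
Step 2: +6 fires, +5 burnt (F count now 6)
Step 3: +1 fires, +6 burnt (F count now 1)
Step 4: +2 fires, +1 burnt (F count now 2)
Step 5: +1 fires, +2 burnt (F count now 1)
Step 6: +1 fires, +1 burnt (F count now 1)
Step 7: +0 fires, +1 burnt (F count now 0)
Fire out after step 7
Initially T: 19, now '.': 27
Total burnt (originally-T cells now '.'): 16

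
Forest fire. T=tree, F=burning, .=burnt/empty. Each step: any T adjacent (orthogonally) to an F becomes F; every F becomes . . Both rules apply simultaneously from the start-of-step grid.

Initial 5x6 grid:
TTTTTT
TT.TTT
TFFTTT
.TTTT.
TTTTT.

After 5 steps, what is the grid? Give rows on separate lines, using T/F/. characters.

Step 1: 5 trees catch fire, 2 burn out
  TTTTTT
  TF.TTT
  F..FTT
  .FFTT.
  TTTTT.
Step 2: 7 trees catch fire, 5 burn out
  TFTTTT
  F..FTT
  ....FT
  ...FT.
  TFFTT.
Step 3: 8 trees catch fire, 7 burn out
  F.FFTT
  ....FT
  .....F
  ....F.
  F..FT.
Step 4: 3 trees catch fire, 8 burn out
  ....FT
  .....F
  ......
  ......
  ....F.
Step 5: 1 trees catch fire, 3 burn out
  .....F
  ......
  ......
  ......
  ......

.....F
......
......
......
......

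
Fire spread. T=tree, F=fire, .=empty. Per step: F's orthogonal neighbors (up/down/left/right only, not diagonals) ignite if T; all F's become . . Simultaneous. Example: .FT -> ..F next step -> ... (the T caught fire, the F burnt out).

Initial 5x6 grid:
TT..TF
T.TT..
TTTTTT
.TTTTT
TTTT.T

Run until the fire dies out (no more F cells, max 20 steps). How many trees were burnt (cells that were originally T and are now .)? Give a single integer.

Answer: 1

Derivation:
Step 1: +1 fires, +1 burnt (F count now 1)
Step 2: +0 fires, +1 burnt (F count now 0)
Fire out after step 2
Initially T: 22, now '.': 9
Total burnt (originally-T cells now '.'): 1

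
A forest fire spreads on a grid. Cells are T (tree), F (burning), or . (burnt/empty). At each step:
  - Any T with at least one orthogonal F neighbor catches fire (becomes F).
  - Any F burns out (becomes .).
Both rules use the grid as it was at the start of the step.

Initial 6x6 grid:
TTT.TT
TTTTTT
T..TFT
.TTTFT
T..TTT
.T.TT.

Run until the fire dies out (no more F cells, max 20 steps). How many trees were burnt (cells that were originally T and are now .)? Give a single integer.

Step 1: +6 fires, +2 burnt (F count now 6)
Step 2: +7 fires, +6 burnt (F count now 7)
Step 3: +4 fires, +7 burnt (F count now 4)
Step 4: +2 fires, +4 burnt (F count now 2)
Step 5: +2 fires, +2 burnt (F count now 2)
Step 6: +2 fires, +2 burnt (F count now 2)
Step 7: +0 fires, +2 burnt (F count now 0)
Fire out after step 7
Initially T: 25, now '.': 34
Total burnt (originally-T cells now '.'): 23

Answer: 23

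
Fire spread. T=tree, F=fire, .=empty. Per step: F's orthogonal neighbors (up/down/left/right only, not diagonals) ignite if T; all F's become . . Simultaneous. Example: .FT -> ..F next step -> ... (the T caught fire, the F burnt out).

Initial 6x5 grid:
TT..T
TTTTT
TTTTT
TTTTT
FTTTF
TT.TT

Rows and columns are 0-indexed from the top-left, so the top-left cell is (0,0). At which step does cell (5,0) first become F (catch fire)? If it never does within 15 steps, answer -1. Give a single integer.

Step 1: cell (5,0)='F' (+6 fires, +2 burnt)
  -> target ignites at step 1
Step 2: cell (5,0)='.' (+7 fires, +6 burnt)
Step 3: cell (5,0)='.' (+5 fires, +7 burnt)
Step 4: cell (5,0)='.' (+5 fires, +5 burnt)
Step 5: cell (5,0)='.' (+2 fires, +5 burnt)
Step 6: cell (5,0)='.' (+0 fires, +2 burnt)
  fire out at step 6

1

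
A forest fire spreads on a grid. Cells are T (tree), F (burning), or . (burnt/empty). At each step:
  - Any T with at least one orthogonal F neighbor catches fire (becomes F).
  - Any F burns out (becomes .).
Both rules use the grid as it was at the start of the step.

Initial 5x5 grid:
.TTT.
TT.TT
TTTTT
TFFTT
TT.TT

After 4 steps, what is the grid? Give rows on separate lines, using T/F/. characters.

Step 1: 5 trees catch fire, 2 burn out
  .TTT.
  TT.TT
  TFFTT
  F..FT
  TF.TT
Step 2: 6 trees catch fire, 5 burn out
  .TTT.
  TF.TT
  F..FT
  ....F
  F..FT
Step 3: 5 trees catch fire, 6 burn out
  .FTT.
  F..FT
  ....F
  .....
  ....F
Step 4: 3 trees catch fire, 5 burn out
  ..FF.
  ....F
  .....
  .....
  .....

..FF.
....F
.....
.....
.....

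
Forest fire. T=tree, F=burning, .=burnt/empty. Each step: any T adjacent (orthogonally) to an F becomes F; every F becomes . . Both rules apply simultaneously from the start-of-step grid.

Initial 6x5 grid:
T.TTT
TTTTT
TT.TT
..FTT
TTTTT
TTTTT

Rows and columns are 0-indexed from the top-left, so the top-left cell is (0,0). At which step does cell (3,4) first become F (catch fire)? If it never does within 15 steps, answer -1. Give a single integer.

Step 1: cell (3,4)='T' (+2 fires, +1 burnt)
Step 2: cell (3,4)='F' (+5 fires, +2 burnt)
  -> target ignites at step 2
Step 3: cell (3,4)='.' (+6 fires, +5 burnt)
Step 4: cell (3,4)='.' (+5 fires, +6 burnt)
Step 5: cell (3,4)='.' (+3 fires, +5 burnt)
Step 6: cell (3,4)='.' (+2 fires, +3 burnt)
Step 7: cell (3,4)='.' (+2 fires, +2 burnt)
Step 8: cell (3,4)='.' (+0 fires, +2 burnt)
  fire out at step 8

2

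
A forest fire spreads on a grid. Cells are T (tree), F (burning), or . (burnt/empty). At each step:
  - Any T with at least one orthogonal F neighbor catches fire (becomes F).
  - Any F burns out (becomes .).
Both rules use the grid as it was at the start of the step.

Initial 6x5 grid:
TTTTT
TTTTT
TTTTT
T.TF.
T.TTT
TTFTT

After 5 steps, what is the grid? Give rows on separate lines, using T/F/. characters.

Step 1: 6 trees catch fire, 2 burn out
  TTTTT
  TTTTT
  TTTFT
  T.F..
  T.FFT
  TF.FT
Step 2: 6 trees catch fire, 6 burn out
  TTTTT
  TTTFT
  TTF.F
  T....
  T...F
  F...F
Step 3: 5 trees catch fire, 6 burn out
  TTTFT
  TTF.F
  TF...
  T....
  F....
  .....
Step 4: 5 trees catch fire, 5 burn out
  TTF.F
  TF...
  F....
  F....
  .....
  .....
Step 5: 2 trees catch fire, 5 burn out
  TF...
  F....
  .....
  .....
  .....
  .....

TF...
F....
.....
.....
.....
.....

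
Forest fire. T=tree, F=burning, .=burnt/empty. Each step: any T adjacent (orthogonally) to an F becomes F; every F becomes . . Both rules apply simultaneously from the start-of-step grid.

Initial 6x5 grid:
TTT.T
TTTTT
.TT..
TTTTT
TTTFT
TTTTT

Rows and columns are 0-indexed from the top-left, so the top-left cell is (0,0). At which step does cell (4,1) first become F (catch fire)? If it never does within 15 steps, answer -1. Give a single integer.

Step 1: cell (4,1)='T' (+4 fires, +1 burnt)
Step 2: cell (4,1)='F' (+5 fires, +4 burnt)
  -> target ignites at step 2
Step 3: cell (4,1)='.' (+4 fires, +5 burnt)
Step 4: cell (4,1)='.' (+4 fires, +4 burnt)
Step 5: cell (4,1)='.' (+3 fires, +4 burnt)
Step 6: cell (4,1)='.' (+3 fires, +3 burnt)
Step 7: cell (4,1)='.' (+2 fires, +3 burnt)
Step 8: cell (4,1)='.' (+0 fires, +2 burnt)
  fire out at step 8

2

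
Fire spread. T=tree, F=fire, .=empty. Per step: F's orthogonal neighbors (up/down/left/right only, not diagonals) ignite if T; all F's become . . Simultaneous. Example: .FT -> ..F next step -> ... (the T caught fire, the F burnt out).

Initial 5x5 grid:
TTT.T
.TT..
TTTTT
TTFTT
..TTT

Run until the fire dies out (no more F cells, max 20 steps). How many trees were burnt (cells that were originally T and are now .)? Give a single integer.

Answer: 17

Derivation:
Step 1: +4 fires, +1 burnt (F count now 4)
Step 2: +6 fires, +4 burnt (F count now 6)
Step 3: +5 fires, +6 burnt (F count now 5)
Step 4: +1 fires, +5 burnt (F count now 1)
Step 5: +1 fires, +1 burnt (F count now 1)
Step 6: +0 fires, +1 burnt (F count now 0)
Fire out after step 6
Initially T: 18, now '.': 24
Total burnt (originally-T cells now '.'): 17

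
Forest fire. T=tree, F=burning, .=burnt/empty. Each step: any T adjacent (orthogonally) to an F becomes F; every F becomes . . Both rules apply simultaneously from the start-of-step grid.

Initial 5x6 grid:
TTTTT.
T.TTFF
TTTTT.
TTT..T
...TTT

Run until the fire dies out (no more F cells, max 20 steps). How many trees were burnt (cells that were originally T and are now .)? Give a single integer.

Answer: 16

Derivation:
Step 1: +3 fires, +2 burnt (F count now 3)
Step 2: +3 fires, +3 burnt (F count now 3)
Step 3: +2 fires, +3 burnt (F count now 2)
Step 4: +3 fires, +2 burnt (F count now 3)
Step 5: +3 fires, +3 burnt (F count now 3)
Step 6: +2 fires, +3 burnt (F count now 2)
Step 7: +0 fires, +2 burnt (F count now 0)
Fire out after step 7
Initially T: 20, now '.': 26
Total burnt (originally-T cells now '.'): 16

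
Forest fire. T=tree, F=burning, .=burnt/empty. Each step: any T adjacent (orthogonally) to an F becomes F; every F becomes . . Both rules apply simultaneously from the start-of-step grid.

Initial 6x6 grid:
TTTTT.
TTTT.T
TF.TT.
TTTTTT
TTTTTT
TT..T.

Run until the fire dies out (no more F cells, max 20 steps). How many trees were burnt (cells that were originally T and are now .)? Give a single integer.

Step 1: +3 fires, +1 burnt (F count now 3)
Step 2: +6 fires, +3 burnt (F count now 6)
Step 3: +7 fires, +6 burnt (F count now 7)
Step 4: +5 fires, +7 burnt (F count now 5)
Step 5: +4 fires, +5 burnt (F count now 4)
Step 6: +2 fires, +4 burnt (F count now 2)
Step 7: +0 fires, +2 burnt (F count now 0)
Fire out after step 7
Initially T: 28, now '.': 35
Total burnt (originally-T cells now '.'): 27

Answer: 27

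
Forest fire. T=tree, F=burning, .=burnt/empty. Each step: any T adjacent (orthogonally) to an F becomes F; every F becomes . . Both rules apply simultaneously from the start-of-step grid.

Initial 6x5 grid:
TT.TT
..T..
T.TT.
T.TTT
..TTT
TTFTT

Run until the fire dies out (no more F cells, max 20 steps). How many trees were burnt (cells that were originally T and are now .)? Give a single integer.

Answer: 13

Derivation:
Step 1: +3 fires, +1 burnt (F count now 3)
Step 2: +4 fires, +3 burnt (F count now 4)
Step 3: +3 fires, +4 burnt (F count now 3)
Step 4: +3 fires, +3 burnt (F count now 3)
Step 5: +0 fires, +3 burnt (F count now 0)
Fire out after step 5
Initially T: 19, now '.': 24
Total burnt (originally-T cells now '.'): 13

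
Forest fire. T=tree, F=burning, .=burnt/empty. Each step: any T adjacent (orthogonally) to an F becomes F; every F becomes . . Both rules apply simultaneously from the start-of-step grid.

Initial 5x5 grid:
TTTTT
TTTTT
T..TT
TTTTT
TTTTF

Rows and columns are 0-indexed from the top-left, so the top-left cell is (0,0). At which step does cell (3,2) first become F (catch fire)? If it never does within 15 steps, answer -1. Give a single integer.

Step 1: cell (3,2)='T' (+2 fires, +1 burnt)
Step 2: cell (3,2)='T' (+3 fires, +2 burnt)
Step 3: cell (3,2)='F' (+4 fires, +3 burnt)
  -> target ignites at step 3
Step 4: cell (3,2)='.' (+4 fires, +4 burnt)
Step 5: cell (3,2)='.' (+3 fires, +4 burnt)
Step 6: cell (3,2)='.' (+3 fires, +3 burnt)
Step 7: cell (3,2)='.' (+2 fires, +3 burnt)
Step 8: cell (3,2)='.' (+1 fires, +2 burnt)
Step 9: cell (3,2)='.' (+0 fires, +1 burnt)
  fire out at step 9

3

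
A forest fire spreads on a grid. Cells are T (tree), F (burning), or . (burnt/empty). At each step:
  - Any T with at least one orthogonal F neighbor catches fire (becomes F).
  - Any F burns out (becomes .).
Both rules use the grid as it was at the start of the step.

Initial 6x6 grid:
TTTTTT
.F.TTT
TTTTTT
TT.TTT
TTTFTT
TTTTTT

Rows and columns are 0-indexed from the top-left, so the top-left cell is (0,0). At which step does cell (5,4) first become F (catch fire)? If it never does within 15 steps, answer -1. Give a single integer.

Step 1: cell (5,4)='T' (+6 fires, +2 burnt)
Step 2: cell (5,4)='F' (+11 fires, +6 burnt)
  -> target ignites at step 2
Step 3: cell (5,4)='.' (+8 fires, +11 burnt)
Step 4: cell (5,4)='.' (+4 fires, +8 burnt)
Step 5: cell (5,4)='.' (+2 fires, +4 burnt)
Step 6: cell (5,4)='.' (+0 fires, +2 burnt)
  fire out at step 6

2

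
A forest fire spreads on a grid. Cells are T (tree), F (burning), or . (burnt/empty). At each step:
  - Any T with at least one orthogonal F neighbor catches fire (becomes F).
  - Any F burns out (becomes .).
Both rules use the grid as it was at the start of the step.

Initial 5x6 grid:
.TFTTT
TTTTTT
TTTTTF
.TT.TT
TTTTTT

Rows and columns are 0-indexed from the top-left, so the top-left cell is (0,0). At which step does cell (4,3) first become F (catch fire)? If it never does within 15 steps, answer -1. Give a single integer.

Step 1: cell (4,3)='T' (+6 fires, +2 burnt)
Step 2: cell (4,3)='T' (+9 fires, +6 burnt)
Step 3: cell (4,3)='T' (+4 fires, +9 burnt)
Step 4: cell (4,3)='F' (+4 fires, +4 burnt)
  -> target ignites at step 4
Step 5: cell (4,3)='.' (+1 fires, +4 burnt)
Step 6: cell (4,3)='.' (+1 fires, +1 burnt)
Step 7: cell (4,3)='.' (+0 fires, +1 burnt)
  fire out at step 7

4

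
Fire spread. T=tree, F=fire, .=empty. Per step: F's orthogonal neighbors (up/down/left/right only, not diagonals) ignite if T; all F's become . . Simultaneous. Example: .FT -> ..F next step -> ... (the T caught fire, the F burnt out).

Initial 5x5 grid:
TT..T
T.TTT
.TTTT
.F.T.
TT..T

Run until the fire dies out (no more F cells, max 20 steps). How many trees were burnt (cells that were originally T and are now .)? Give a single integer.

Step 1: +2 fires, +1 burnt (F count now 2)
Step 2: +2 fires, +2 burnt (F count now 2)
Step 3: +2 fires, +2 burnt (F count now 2)
Step 4: +3 fires, +2 burnt (F count now 3)
Step 5: +1 fires, +3 burnt (F count now 1)
Step 6: +1 fires, +1 burnt (F count now 1)
Step 7: +0 fires, +1 burnt (F count now 0)
Fire out after step 7
Initially T: 15, now '.': 21
Total burnt (originally-T cells now '.'): 11

Answer: 11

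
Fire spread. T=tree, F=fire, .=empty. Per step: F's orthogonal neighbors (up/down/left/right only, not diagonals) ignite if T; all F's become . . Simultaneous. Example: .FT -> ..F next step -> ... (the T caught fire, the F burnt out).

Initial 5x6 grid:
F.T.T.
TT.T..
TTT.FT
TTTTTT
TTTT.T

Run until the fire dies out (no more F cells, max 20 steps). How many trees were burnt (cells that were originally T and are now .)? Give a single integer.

Answer: 17

Derivation:
Step 1: +3 fires, +2 burnt (F count now 3)
Step 2: +4 fires, +3 burnt (F count now 4)
Step 3: +5 fires, +4 burnt (F count now 5)
Step 4: +4 fires, +5 burnt (F count now 4)
Step 5: +1 fires, +4 burnt (F count now 1)
Step 6: +0 fires, +1 burnt (F count now 0)
Fire out after step 6
Initially T: 20, now '.': 27
Total burnt (originally-T cells now '.'): 17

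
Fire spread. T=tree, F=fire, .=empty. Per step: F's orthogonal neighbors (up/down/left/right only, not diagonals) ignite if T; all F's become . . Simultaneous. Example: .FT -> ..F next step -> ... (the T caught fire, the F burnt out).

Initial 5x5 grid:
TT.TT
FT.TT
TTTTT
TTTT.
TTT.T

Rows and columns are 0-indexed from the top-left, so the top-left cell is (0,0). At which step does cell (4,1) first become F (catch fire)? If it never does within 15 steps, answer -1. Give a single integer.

Step 1: cell (4,1)='T' (+3 fires, +1 burnt)
Step 2: cell (4,1)='T' (+3 fires, +3 burnt)
Step 3: cell (4,1)='T' (+3 fires, +3 burnt)
Step 4: cell (4,1)='F' (+3 fires, +3 burnt)
  -> target ignites at step 4
Step 5: cell (4,1)='.' (+4 fires, +3 burnt)
Step 6: cell (4,1)='.' (+2 fires, +4 burnt)
Step 7: cell (4,1)='.' (+1 fires, +2 burnt)
Step 8: cell (4,1)='.' (+0 fires, +1 burnt)
  fire out at step 8

4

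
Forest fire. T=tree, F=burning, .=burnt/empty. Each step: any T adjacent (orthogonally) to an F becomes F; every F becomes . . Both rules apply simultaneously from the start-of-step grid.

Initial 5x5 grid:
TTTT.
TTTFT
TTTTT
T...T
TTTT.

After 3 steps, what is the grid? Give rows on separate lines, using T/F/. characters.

Step 1: 4 trees catch fire, 1 burn out
  TTTF.
  TTF.F
  TTTFT
  T...T
  TTTT.
Step 2: 4 trees catch fire, 4 burn out
  TTF..
  TF...
  TTF.F
  T...T
  TTTT.
Step 3: 4 trees catch fire, 4 burn out
  TF...
  F....
  TF...
  T...F
  TTTT.

TF...
F....
TF...
T...F
TTTT.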